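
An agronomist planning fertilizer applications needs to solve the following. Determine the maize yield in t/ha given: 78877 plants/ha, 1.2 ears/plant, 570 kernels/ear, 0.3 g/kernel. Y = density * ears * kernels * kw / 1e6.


Y = density * ears * kernels * kw
  = 78877 * 1.2 * 570 * 0.3 g/ha
  = 16185560.40 g/ha
  = 16185.56 kg/ha = 16.19 t/ha


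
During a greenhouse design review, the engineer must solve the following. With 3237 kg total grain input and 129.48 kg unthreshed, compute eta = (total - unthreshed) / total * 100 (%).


eta = (total - unthreshed) / total * 100
    = (3237 - 129.48) / 3237 * 100
    = 3107.52 / 3237 * 100
    = 96%


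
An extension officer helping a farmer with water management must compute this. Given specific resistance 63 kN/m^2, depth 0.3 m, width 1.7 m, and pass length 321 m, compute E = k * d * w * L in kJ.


E = k * d * w * L
  = 63 * 0.3 * 1.7 * 321
  = 10313.73 kJ


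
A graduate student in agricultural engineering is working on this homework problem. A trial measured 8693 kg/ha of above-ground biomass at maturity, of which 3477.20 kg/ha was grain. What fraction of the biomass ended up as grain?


HI = grain_yield / biomass
   = 3477.20 / 8693
   = 0.40


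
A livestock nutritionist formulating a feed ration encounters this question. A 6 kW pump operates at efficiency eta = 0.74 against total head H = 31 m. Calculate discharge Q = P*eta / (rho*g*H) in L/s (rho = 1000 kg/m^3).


Q = (P * 1000 * eta) / (rho * g * H)
  = (6 * 1000 * 0.74) / (1000 * 9.81 * 31)
  = 4440 / 304110
  = 0.01460 m^3/s = 14.60 L/s


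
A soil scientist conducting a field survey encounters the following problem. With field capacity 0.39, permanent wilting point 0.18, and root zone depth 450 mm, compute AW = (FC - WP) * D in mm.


AW = (FC - WP) * D
   = (0.39 - 0.18) * 450
   = 0.21 * 450
   = 94.50 mm


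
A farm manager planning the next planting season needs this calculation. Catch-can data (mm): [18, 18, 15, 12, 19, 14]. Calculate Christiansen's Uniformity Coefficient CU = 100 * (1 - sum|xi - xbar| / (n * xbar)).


xbar = 96 / 6 = 16
sum|xi - xbar| = 14
CU = 100 * (1 - 14 / (6 * 16))
   = 100 * (1 - 0.1458)
   = 85.42%


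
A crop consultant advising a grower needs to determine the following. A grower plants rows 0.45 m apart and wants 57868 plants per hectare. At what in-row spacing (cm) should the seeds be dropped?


spacing = 10000 / (row_sp * density)
        = 10000 / (0.45 * 57868)
        = 10000 / 26040.60
        = 0.38402 m = 38.40 cm


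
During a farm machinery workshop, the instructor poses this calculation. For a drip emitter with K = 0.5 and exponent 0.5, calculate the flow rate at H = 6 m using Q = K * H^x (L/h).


Q = K * H^x
  = 0.5 * 6^0.5
  = 0.5 * 2.4495
  = 1.22 L/h


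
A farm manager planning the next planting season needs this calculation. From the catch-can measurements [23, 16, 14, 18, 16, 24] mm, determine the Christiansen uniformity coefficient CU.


xbar = 111 / 6 = 18.500
sum|xi - xbar| = 20
CU = 100 * (1 - 20 / (6 * 18.500))
   = 100 * (1 - 0.1802)
   = 81.98%


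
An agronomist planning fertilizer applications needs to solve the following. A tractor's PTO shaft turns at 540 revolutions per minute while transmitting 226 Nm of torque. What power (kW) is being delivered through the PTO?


P = 2*pi*n*T / 60000
  = 2*pi * 540 * 226 / 60000
  = 766799.93 / 60000
  = 12.78 kW


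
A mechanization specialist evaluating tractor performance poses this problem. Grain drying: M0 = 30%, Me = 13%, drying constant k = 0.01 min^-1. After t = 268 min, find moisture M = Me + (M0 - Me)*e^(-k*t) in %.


M = Me + (M0 - Me) * e^(-k*t)
  = 13 + (30 - 13) * e^(-0.01*268)
  = 13 + 17 * e^(-2.680)
  = 13 + 17 * 0.06856
  = 13 + 1.1656
  = 14.17%


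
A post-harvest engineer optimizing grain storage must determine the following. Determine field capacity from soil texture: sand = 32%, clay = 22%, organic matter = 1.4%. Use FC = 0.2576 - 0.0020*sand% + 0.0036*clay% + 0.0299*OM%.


FC = 0.2576 - 0.0020*32 + 0.0036*22 + 0.0299*1.4
   = 0.2576 - 0.0640 + 0.0792 + 0.0419
   = 0.3147


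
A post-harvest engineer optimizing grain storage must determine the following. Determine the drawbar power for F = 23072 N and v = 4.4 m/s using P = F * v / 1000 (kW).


P = F * v / 1000
  = 23072 * 4.4 / 1000
  = 101516.80 / 1000
  = 101.52 kW


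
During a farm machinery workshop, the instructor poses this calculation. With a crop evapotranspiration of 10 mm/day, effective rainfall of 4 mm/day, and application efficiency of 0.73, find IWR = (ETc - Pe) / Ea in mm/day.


IWR = (ETc - Pe) / Ea
    = (10 - 4) / 0.73
    = 6 / 0.73
    = 8.22 mm/day


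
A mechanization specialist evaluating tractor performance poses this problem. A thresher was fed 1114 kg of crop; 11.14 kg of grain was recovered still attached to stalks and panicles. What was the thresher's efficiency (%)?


eta = (total - unthreshed) / total * 100
    = (1114 - 11.14) / 1114 * 100
    = 1102.86 / 1114 * 100
    = 99%


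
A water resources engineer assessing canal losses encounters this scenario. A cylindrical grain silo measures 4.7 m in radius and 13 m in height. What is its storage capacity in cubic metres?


V = pi * r^2 * h
  = pi * 4.7^2 * 13
  = pi * 22.09 * 13
  = 902.17 m^3


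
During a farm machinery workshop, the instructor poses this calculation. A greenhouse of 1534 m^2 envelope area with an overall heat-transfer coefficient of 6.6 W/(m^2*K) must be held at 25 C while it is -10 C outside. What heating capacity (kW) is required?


dT = 25 - (-10) = 35 K
Q = U * A * dT
  = 6.6 * 1534 * 35
  = 354354 W = 354.35 kW


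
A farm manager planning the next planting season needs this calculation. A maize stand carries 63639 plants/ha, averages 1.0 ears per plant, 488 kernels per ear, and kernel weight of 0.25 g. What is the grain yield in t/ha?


Y = density * ears * kernels * kw
  = 63639 * 1.0 * 488 * 0.25 g/ha
  = 7763958 g/ha
  = 7763.96 kg/ha = 7.76 t/ha


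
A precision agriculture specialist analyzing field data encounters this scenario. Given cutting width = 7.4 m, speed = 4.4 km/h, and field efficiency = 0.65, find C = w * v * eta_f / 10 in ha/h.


C = w * v * eta_f / 10
  = 7.4 * 4.4 * 0.65 / 10
  = 21.16 / 10
  = 2.12 ha/h


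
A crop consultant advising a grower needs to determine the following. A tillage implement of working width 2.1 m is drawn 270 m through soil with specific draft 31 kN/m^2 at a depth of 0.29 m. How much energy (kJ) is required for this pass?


E = k * d * w * L
  = 31 * 0.29 * 2.1 * 270
  = 5097.33 kJ


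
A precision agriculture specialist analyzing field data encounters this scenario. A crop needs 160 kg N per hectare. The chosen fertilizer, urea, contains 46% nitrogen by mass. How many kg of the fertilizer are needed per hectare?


Rate = N_required / (N_content / 100)
     = 160 / (46 / 100)
     = 160 / 0.46
     = 347.83 kg/ha


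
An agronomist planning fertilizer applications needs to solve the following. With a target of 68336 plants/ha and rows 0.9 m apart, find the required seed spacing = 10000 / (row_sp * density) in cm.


spacing = 10000 / (row_sp * density)
        = 10000 / (0.9 * 68336)
        = 10000 / 61502.40
        = 0.16260 m = 16.26 cm


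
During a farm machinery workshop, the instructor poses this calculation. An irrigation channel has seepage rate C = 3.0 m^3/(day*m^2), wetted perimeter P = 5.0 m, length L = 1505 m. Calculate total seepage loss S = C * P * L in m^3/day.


S = C * P * L
  = 3.0 * 5.0 * 1505
  = 22575 m^3/day


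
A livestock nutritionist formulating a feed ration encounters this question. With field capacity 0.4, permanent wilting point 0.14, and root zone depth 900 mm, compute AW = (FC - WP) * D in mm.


AW = (FC - WP) * D
   = (0.4 - 0.14) * 900
   = 0.26 * 900
   = 234 mm


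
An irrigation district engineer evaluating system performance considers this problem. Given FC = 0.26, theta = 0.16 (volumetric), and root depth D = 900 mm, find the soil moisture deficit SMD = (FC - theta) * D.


SMD = (FC - theta) * D
    = (0.26 - 0.16) * 900
    = 0.100 * 900
    = 90 mm


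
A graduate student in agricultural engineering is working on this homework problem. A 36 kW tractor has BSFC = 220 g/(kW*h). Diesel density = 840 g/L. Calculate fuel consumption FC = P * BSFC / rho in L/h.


FC = P * BSFC / rho_fuel
   = 36 * 220 / 840
   = 7920 / 840
   = 9.43 L/h


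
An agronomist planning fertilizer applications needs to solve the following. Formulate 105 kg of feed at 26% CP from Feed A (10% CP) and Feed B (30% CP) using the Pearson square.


parts_A = CP_b - target = 30 - 26 = 4
parts_B = target - CP_a = 26 - 10 = 16
total_parts = 4 + 16 = 20
Feed A = 105 * 4 / 20 = 21 kg
Feed B = 105 * 16 / 20 = 84 kg

21 kg


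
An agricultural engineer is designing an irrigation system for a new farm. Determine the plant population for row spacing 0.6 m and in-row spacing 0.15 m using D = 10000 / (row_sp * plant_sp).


D = 10000 / (row_sp * plant_sp)
  = 10000 / (0.6 * 0.15)
  = 10000 / 0.0900
  = 111111.11 plants/ha


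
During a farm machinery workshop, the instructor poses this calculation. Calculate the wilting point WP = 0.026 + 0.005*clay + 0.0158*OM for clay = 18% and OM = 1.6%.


WP = 0.026 + 0.005*18 + 0.0158*1.6
   = 0.026 + 0.0900 + 0.0253
   = 0.1413


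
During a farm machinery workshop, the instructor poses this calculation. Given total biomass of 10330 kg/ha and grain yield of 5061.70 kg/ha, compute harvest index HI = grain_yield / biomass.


HI = grain_yield / biomass
   = 5061.70 / 10330
   = 0.49


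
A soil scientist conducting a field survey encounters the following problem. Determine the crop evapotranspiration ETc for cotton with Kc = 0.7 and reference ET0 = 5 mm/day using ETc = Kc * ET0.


ETc = Kc * ET0
    = 0.7 * 5
    = 3.50 mm/day


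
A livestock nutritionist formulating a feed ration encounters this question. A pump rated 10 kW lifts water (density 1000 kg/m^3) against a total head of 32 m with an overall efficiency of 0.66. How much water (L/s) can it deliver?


Q = (P * 1000 * eta) / (rho * g * H)
  = (10 * 1000 * 0.66) / (1000 * 9.81 * 32)
  = 6600 / 313920
  = 0.02102 m^3/s = 21.02 L/s


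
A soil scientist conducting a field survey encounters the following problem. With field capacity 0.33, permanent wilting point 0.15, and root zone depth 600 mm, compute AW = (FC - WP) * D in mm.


AW = (FC - WP) * D
   = (0.33 - 0.15) * 600
   = 0.18 * 600
   = 108 mm


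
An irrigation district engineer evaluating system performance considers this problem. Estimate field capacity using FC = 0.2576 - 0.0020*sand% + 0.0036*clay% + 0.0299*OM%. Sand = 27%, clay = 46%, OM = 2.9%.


FC = 0.2576 - 0.0020*27 + 0.0036*46 + 0.0299*2.9
   = 0.2576 - 0.0540 + 0.1656 + 0.0867
   = 0.4559


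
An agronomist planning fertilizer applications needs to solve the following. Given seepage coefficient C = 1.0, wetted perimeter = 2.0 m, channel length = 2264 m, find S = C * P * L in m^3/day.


S = C * P * L
  = 1.0 * 2.0 * 2264
  = 4528 m^3/day


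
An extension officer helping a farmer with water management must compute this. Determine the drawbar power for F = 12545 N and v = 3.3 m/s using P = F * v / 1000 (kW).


P = F * v / 1000
  = 12545 * 3.3 / 1000
  = 41398.50 / 1000
  = 41.40 kW


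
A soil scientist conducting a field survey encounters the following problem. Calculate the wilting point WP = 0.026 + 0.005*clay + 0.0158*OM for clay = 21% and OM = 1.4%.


WP = 0.026 + 0.005*21 + 0.0158*1.4
   = 0.026 + 0.1050 + 0.0221
   = 0.1531


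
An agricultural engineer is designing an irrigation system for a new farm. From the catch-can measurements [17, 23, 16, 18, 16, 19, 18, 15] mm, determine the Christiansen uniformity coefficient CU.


xbar = 142 / 8 = 17.750
sum|xi - xbar| = 14
CU = 100 * (1 - 14 / (8 * 17.750))
   = 100 * (1 - 0.0986)
   = 90.14%


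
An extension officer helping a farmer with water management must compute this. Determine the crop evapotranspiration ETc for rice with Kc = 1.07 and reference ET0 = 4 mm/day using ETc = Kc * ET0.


ETc = Kc * ET0
    = 1.07 * 4
    = 4.28 mm/day


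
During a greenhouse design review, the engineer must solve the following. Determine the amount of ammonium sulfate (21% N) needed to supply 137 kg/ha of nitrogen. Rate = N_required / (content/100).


Rate = N_required / (N_content / 100)
     = 137 / (21 / 100)
     = 137 / 0.21
     = 652.38 kg/ha


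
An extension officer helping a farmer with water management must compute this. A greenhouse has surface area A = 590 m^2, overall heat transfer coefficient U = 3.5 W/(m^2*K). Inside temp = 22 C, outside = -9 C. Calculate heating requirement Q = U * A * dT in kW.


dT = 22 - (-9) = 31 K
Q = U * A * dT
  = 3.5 * 590 * 31
  = 64015 W = 64.02 kW


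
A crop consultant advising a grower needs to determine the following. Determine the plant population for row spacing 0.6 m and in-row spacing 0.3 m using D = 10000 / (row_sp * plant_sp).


D = 10000 / (row_sp * plant_sp)
  = 10000 / (0.6 * 0.3)
  = 10000 / 0.1800
  = 55555.56 plants/ha


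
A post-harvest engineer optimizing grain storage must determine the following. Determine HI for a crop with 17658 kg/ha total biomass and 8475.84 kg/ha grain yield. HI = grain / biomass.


HI = grain_yield / biomass
   = 8475.84 / 17658
   = 0.48


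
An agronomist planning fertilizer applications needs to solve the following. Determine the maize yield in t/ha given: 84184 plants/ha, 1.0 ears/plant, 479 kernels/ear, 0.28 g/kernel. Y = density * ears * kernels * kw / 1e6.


Y = density * ears * kernels * kw
  = 84184 * 1.0 * 479 * 0.28 g/ha
  = 11290758.08 g/ha
  = 11290.76 kg/ha = 11.29 t/ha


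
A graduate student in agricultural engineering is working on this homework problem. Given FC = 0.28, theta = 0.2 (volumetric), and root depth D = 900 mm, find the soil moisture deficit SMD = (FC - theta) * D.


SMD = (FC - theta) * D
    = (0.28 - 0.2) * 900
    = 0.080 * 900
    = 72 mm


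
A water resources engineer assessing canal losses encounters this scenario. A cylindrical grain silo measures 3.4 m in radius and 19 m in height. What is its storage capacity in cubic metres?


V = pi * r^2 * h
  = pi * 3.4^2 * 19
  = pi * 11.56 * 19
  = 690.02 m^3


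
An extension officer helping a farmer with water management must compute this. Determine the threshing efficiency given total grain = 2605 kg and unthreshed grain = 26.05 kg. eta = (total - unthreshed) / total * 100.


eta = (total - unthreshed) / total * 100
    = (2605 - 26.05) / 2605 * 100
    = 2578.95 / 2605 * 100
    = 99%


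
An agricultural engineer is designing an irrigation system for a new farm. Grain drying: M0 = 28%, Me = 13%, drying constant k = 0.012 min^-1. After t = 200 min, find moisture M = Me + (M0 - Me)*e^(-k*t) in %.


M = Me + (M0 - Me) * e^(-k*t)
  = 13 + (28 - 13) * e^(-0.012*200)
  = 13 + 15 * e^(-2.400)
  = 13 + 15 * 0.09072
  = 13 + 1.3608
  = 14.36%


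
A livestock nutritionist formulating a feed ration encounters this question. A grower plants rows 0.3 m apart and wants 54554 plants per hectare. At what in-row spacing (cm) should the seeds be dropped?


spacing = 10000 / (row_sp * density)
        = 10000 / (0.3 * 54554)
        = 10000 / 16366.20
        = 0.61102 m = 61.10 cm


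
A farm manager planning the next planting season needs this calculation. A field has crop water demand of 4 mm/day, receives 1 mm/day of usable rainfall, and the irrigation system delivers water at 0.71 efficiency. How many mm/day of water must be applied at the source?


IWR = (ETc - Pe) / Ea
    = (4 - 1) / 0.71
    = 3 / 0.71
    = 4.23 mm/day


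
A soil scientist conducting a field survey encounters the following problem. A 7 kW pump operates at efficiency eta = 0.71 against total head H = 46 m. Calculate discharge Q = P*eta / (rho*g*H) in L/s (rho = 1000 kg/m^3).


Q = (P * 1000 * eta) / (rho * g * H)
  = (7 * 1000 * 0.71) / (1000 * 9.81 * 46)
  = 4970 / 451260
  = 0.01101 m^3/s = 11.01 L/s


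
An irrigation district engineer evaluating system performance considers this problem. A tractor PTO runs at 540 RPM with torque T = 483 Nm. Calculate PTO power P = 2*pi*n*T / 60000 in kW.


P = 2*pi*n*T / 60000
  = 2*pi * 540 * 483 / 60000
  = 1638780.39 / 60000
  = 27.31 kW


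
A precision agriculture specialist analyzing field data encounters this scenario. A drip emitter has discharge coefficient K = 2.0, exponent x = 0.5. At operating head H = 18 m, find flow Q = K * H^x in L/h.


Q = K * H^x
  = 2.0 * 18^0.5
  = 2.0 * 4.2426
  = 8.49 L/h


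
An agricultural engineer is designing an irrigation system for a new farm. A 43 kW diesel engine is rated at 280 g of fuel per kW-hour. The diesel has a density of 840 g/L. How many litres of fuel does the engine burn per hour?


FC = P * BSFC / rho_fuel
   = 43 * 280 / 840
   = 12040 / 840
   = 14.33 L/h


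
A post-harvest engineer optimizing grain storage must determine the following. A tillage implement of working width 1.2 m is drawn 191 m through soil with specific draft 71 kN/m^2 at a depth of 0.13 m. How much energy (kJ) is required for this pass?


E = k * d * w * L
  = 71 * 0.13 * 1.2 * 191
  = 2115.52 kJ


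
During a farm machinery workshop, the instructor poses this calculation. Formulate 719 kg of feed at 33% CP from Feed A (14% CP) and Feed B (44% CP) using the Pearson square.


parts_A = CP_b - target = 44 - 33 = 11
parts_B = target - CP_a = 33 - 14 = 19
total_parts = 11 + 19 = 30
Feed A = 719 * 11 / 30 = 263.63 kg
Feed B = 719 * 19 / 30 = 455.37 kg

263.63 kg


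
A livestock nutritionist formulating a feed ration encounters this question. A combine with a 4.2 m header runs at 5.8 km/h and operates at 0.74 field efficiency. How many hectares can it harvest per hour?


C = w * v * eta_f / 10
  = 4.2 * 5.8 * 0.74 / 10
  = 18.03 / 10
  = 1.80 ha/h


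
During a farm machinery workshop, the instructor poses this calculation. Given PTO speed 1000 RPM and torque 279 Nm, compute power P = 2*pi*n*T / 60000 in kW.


P = 2*pi*n*T / 60000
  = 2*pi * 1000 * 279 / 60000
  = 1753008.70 / 60000
  = 29.22 kW


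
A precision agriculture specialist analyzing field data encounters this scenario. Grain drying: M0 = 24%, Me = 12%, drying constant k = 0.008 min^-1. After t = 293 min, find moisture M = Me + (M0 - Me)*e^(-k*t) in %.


M = Me + (M0 - Me) * e^(-k*t)
  = 12 + (24 - 12) * e^(-0.008*293)
  = 12 + 12 * e^(-2.344)
  = 12 + 12 * 0.09594
  = 12 + 1.1513
  = 13.15%


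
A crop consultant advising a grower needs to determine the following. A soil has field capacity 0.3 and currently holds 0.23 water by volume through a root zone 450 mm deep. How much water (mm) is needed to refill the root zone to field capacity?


SMD = (FC - theta) * D
    = (0.3 - 0.23) * 450
    = 0.070 * 450
    = 31.50 mm


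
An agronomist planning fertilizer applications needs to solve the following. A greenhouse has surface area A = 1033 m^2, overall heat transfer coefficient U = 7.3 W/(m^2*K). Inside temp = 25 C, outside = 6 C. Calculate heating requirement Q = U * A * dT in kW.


dT = 25 - (6) = 19 K
Q = U * A * dT
  = 7.3 * 1033 * 19
  = 143277.10 W = 143.28 kW


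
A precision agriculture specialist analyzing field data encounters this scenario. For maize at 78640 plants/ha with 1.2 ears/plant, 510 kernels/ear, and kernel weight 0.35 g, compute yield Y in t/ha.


Y = density * ears * kernels * kw
  = 78640 * 1.2 * 510 * 0.35 g/ha
  = 16844688 g/ha
  = 16844.69 kg/ha = 16.84 t/ha


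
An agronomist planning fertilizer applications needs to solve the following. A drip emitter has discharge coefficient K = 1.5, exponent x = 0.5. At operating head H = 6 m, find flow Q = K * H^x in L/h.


Q = K * H^x
  = 1.5 * 6^0.5
  = 1.5 * 2.4495
  = 3.67 L/h


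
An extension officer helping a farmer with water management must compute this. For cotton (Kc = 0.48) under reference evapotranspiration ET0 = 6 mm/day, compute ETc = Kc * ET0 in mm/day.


ETc = Kc * ET0
    = 0.48 * 6
    = 2.88 mm/day


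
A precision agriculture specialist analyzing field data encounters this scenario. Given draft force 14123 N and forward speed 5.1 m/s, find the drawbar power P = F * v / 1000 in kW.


P = F * v / 1000
  = 14123 * 5.1 / 1000
  = 72027.30 / 1000
  = 72.03 kW


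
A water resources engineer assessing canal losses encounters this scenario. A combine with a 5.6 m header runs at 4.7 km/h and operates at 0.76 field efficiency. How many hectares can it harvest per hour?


C = w * v * eta_f / 10
  = 5.6 * 4.7 * 0.76 / 10
  = 20.00 / 10
  = 2.00 ha/h


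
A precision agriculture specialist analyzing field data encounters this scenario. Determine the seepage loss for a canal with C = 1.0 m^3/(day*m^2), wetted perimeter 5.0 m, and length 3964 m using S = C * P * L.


S = C * P * L
  = 1.0 * 5.0 * 3964
  = 19820 m^3/day


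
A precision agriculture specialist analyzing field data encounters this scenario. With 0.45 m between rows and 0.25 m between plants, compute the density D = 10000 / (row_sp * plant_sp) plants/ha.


D = 10000 / (row_sp * plant_sp)
  = 10000 / (0.45 * 0.25)
  = 10000 / 0.1125
  = 88888.89 plants/ha


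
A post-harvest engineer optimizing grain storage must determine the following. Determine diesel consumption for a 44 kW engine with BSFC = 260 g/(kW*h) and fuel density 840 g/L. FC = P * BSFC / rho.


FC = P * BSFC / rho_fuel
   = 44 * 260 / 840
   = 11440 / 840
   = 13.62 L/h


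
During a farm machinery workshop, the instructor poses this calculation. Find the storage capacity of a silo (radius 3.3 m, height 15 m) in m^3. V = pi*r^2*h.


V = pi * r^2 * h
  = pi * 3.3^2 * 15
  = pi * 10.89 * 15
  = 513.18 m^3


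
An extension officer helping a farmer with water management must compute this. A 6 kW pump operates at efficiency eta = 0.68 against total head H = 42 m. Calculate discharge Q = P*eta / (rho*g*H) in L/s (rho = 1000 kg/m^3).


Q = (P * 1000 * eta) / (rho * g * H)
  = (6 * 1000 * 0.68) / (1000 * 9.81 * 42)
  = 4080 / 412020
  = 0.00990 m^3/s = 9.90 L/s


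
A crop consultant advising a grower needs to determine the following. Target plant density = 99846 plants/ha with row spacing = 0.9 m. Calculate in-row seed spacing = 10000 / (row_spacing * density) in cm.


spacing = 10000 / (row_sp * density)
        = 10000 / (0.9 * 99846)
        = 10000 / 89861.40
        = 0.11128 m = 11.13 cm


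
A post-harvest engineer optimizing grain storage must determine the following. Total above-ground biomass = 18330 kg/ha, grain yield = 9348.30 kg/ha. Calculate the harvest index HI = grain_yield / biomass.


HI = grain_yield / biomass
   = 9348.30 / 18330
   = 0.51


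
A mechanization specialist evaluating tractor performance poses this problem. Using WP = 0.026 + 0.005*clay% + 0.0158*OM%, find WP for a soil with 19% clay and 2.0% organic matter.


WP = 0.026 + 0.005*19 + 0.0158*2.0
   = 0.026 + 0.0950 + 0.0316
   = 0.1526


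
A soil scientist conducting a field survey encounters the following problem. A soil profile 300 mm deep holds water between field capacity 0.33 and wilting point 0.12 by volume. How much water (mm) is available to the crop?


AW = (FC - WP) * D
   = (0.33 - 0.12) * 300
   = 0.21 * 300
   = 63 mm


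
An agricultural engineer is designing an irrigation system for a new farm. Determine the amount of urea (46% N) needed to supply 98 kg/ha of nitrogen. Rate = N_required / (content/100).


Rate = N_required / (N_content / 100)
     = 98 / (46 / 100)
     = 98 / 0.46
     = 213.04 kg/ha


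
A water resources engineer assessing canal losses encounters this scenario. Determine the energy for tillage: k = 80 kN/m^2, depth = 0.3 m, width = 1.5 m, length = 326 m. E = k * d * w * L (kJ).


E = k * d * w * L
  = 80 * 0.3 * 1.5 * 326
  = 11736 kJ


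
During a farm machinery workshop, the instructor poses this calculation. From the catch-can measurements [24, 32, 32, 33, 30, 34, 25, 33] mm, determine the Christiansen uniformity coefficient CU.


xbar = 243 / 8 = 30.375
sum|xi - xbar| = 24.250
CU = 100 * (1 - 24.250 / (8 * 30.375))
   = 100 * (1 - 0.0998)
   = 90.02%


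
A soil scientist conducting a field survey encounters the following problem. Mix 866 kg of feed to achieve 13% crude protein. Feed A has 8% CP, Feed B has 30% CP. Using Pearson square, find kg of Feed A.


parts_A = CP_b - target = 30 - 13 = 17
parts_B = target - CP_a = 13 - 8 = 5
total_parts = 17 + 5 = 22
Feed A = 866 * 17 / 22 = 669.18 kg
Feed B = 866 * 5 / 22 = 196.82 kg

669.18 kg


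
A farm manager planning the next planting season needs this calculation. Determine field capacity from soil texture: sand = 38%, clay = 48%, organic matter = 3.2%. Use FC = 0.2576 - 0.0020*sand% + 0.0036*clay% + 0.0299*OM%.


FC = 0.2576 - 0.0020*38 + 0.0036*48 + 0.0299*3.2
   = 0.2576 - 0.0760 + 0.1728 + 0.0957
   = 0.4501


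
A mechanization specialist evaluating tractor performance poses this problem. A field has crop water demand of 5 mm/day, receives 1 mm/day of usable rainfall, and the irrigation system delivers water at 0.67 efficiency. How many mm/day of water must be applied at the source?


IWR = (ETc - Pe) / Ea
    = (5 - 1) / 0.67
    = 4 / 0.67
    = 5.97 mm/day


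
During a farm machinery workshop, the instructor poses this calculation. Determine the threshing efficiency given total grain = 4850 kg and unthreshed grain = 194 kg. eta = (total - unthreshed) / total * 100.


eta = (total - unthreshed) / total * 100
    = (4850 - 194) / 4850 * 100
    = 4656 / 4850 * 100
    = 96%


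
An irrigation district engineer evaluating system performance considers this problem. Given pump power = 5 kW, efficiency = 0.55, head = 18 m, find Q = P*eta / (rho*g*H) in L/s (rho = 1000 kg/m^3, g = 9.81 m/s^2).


Q = (P * 1000 * eta) / (rho * g * H)
  = (5 * 1000 * 0.55) / (1000 * 9.81 * 18)
  = 2750 / 176580
  = 0.01557 m^3/s = 15.57 L/s


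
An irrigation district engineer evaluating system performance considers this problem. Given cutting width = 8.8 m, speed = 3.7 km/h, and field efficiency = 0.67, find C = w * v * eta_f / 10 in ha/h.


C = w * v * eta_f / 10
  = 8.8 * 3.7 * 0.67 / 10
  = 21.82 / 10
  = 2.18 ha/h


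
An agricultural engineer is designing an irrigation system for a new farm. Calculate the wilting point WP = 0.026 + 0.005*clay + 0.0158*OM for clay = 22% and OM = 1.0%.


WP = 0.026 + 0.005*22 + 0.0158*1.0
   = 0.026 + 0.1100 + 0.0158
   = 0.1518


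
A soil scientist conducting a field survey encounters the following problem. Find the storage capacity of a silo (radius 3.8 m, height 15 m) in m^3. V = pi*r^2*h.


V = pi * r^2 * h
  = pi * 3.8^2 * 15
  = pi * 14.44 * 15
  = 680.47 m^3


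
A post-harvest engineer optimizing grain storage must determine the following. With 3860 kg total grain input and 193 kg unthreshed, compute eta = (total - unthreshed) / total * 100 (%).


eta = (total - unthreshed) / total * 100
    = (3860 - 193) / 3860 * 100
    = 3667 / 3860 * 100
    = 95%


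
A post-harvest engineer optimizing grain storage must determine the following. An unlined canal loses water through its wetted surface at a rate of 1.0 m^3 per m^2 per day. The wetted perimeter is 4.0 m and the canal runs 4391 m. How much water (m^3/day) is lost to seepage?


S = C * P * L
  = 1.0 * 4.0 * 4391
  = 17564 m^3/day


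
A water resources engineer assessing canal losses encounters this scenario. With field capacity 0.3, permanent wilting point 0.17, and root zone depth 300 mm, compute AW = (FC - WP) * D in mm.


AW = (FC - WP) * D
   = (0.3 - 0.17) * 300
   = 0.13 * 300
   = 39 mm


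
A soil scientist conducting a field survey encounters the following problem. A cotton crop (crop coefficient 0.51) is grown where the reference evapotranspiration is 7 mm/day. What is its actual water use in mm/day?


ETc = Kc * ET0
    = 0.51 * 7
    = 3.57 mm/day


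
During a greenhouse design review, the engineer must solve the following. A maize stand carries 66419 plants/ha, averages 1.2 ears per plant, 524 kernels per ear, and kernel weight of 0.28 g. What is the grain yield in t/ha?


Y = density * ears * kernels * kw
  = 66419 * 1.2 * 524 * 0.28 g/ha
  = 11693994.82 g/ha
  = 11693.99 kg/ha = 11.69 t/ha


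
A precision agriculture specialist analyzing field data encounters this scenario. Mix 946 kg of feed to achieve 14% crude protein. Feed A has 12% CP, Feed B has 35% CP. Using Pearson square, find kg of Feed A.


parts_A = CP_b - target = 35 - 14 = 21
parts_B = target - CP_a = 14 - 12 = 2
total_parts = 21 + 2 = 23
Feed A = 946 * 21 / 23 = 863.74 kg
Feed B = 946 * 2 / 23 = 82.26 kg

863.74 kg


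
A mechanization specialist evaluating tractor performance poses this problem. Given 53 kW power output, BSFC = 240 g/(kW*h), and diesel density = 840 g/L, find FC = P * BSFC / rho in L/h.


FC = P * BSFC / rho_fuel
   = 53 * 240 / 840
   = 12720 / 840
   = 15.14 L/h


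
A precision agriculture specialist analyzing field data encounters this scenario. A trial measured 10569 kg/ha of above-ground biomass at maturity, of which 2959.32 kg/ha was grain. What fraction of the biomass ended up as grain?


HI = grain_yield / biomass
   = 2959.32 / 10569
   = 0.28


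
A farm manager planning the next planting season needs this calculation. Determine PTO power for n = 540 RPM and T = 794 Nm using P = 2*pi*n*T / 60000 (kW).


P = 2*pi*n*T / 60000
  = 2*pi * 540 * 794 / 60000
  = 2693978.53 / 60000
  = 44.90 kW


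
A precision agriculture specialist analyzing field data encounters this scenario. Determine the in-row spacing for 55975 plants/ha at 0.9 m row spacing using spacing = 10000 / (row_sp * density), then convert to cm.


spacing = 10000 / (row_sp * density)
        = 10000 / (0.9 * 55975)
        = 10000 / 50377.50
        = 0.19850 m = 19.85 cm


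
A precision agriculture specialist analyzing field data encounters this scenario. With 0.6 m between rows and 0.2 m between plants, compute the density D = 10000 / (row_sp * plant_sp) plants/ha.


D = 10000 / (row_sp * plant_sp)
  = 10000 / (0.6 * 0.2)
  = 10000 / 0.1200
  = 83333.33 plants/ha


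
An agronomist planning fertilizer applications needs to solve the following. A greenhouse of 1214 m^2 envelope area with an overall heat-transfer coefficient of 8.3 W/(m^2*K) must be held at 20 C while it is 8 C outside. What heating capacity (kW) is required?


dT = 20 - (8) = 12 K
Q = U * A * dT
  = 8.3 * 1214 * 12
  = 120914.40 W = 120.91 kW


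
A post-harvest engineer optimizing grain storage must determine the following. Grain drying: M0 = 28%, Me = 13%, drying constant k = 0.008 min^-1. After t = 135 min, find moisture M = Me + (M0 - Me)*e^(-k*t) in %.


M = Me + (M0 - Me) * e^(-k*t)
  = 13 + (28 - 13) * e^(-0.008*135)
  = 13 + 15 * e^(-1.080)
  = 13 + 15 * 0.33960
  = 13 + 5.0939
  = 18.09%


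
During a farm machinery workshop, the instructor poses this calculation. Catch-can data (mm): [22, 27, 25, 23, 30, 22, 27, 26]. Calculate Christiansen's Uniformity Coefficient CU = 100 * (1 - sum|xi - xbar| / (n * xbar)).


xbar = 202 / 8 = 25.250
sum|xi - xbar| = 18
CU = 100 * (1 - 18 / (8 * 25.250))
   = 100 * (1 - 0.0891)
   = 91.09%


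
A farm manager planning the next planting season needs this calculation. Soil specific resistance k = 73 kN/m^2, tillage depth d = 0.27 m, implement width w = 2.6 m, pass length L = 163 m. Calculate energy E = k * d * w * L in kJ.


E = k * d * w * L
  = 73 * 0.27 * 2.6 * 163
  = 8353.10 kJ


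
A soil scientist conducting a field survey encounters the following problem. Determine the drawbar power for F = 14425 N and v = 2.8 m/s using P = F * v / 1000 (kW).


P = F * v / 1000
  = 14425 * 2.8 / 1000
  = 40390 / 1000
  = 40.39 kW


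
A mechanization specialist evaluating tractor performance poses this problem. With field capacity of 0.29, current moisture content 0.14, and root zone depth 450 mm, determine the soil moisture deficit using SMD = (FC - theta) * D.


SMD = (FC - theta) * D
    = (0.29 - 0.14) * 450
    = 0.150 * 450
    = 67.50 mm


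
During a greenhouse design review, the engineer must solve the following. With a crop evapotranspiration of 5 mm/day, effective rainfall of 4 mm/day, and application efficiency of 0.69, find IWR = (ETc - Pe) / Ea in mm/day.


IWR = (ETc - Pe) / Ea
    = (5 - 4) / 0.69
    = 1 / 0.69
    = 1.45 mm/day


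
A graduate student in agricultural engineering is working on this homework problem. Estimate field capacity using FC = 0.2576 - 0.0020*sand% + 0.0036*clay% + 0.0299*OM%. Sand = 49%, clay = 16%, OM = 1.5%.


FC = 0.2576 - 0.0020*49 + 0.0036*16 + 0.0299*1.5
   = 0.2576 - 0.0980 + 0.0576 + 0.0449
   = 0.2621


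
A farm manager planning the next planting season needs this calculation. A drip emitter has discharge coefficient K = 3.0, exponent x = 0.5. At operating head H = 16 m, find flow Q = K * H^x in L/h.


Q = K * H^x
  = 3.0 * 16^0.5
  = 3.0 * 4
  = 12 L/h


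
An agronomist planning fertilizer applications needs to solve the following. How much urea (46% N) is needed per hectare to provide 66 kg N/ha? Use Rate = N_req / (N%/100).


Rate = N_required / (N_content / 100)
     = 66 / (46 / 100)
     = 66 / 0.46
     = 143.48 kg/ha


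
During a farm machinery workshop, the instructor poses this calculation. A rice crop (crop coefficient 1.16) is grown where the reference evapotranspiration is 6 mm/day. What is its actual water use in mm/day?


ETc = Kc * ET0
    = 1.16 * 6
    = 6.96 mm/day


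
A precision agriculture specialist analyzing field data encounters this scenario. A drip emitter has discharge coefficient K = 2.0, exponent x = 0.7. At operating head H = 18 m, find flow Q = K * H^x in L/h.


Q = K * H^x
  = 2.0 * 18^0.7
  = 2.0 * 7.5629
  = 15.13 L/h


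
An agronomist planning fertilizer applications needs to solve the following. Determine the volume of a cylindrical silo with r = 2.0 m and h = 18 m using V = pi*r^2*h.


V = pi * r^2 * h
  = pi * 2.0^2 * 18
  = pi * 4 * 18
  = 226.19 m^3


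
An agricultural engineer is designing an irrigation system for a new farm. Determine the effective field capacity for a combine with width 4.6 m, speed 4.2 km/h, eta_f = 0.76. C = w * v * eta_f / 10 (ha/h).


C = w * v * eta_f / 10
  = 4.6 * 4.2 * 0.76 / 10
  = 14.68 / 10
  = 1.47 ha/h


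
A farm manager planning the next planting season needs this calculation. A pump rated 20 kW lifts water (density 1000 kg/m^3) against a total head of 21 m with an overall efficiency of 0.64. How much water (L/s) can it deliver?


Q = (P * 1000 * eta) / (rho * g * H)
  = (20 * 1000 * 0.64) / (1000 * 9.81 * 21)
  = 12800 / 206010
  = 0.06213 m^3/s = 62.13 L/s


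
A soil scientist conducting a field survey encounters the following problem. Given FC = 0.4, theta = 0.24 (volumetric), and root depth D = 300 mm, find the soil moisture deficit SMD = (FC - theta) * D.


SMD = (FC - theta) * D
    = (0.4 - 0.24) * 300
    = 0.160 * 300
    = 48 mm


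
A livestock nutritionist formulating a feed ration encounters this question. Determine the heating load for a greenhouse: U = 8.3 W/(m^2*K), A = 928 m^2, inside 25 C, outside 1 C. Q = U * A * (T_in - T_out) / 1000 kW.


dT = 25 - (1) = 24 K
Q = U * A * dT
  = 8.3 * 928 * 24
  = 184857.60 W = 184.86 kW


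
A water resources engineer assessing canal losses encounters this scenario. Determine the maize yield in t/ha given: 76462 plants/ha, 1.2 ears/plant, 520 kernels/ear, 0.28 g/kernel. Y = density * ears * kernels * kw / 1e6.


Y = density * ears * kernels * kw
  = 76462 * 1.2 * 520 * 0.28 g/ha
  = 13359440.64 g/ha
  = 13359.44 kg/ha = 13.36 t/ha


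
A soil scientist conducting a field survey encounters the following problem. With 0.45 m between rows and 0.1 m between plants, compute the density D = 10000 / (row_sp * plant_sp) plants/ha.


D = 10000 / (row_sp * plant_sp)
  = 10000 / (0.45 * 0.1)
  = 10000 / 0.0450
  = 222222.22 plants/ha


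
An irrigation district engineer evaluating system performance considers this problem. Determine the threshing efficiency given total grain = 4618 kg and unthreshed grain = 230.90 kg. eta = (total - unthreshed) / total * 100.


eta = (total - unthreshed) / total * 100
    = (4618 - 230.90) / 4618 * 100
    = 4387.10 / 4618 * 100
    = 95%


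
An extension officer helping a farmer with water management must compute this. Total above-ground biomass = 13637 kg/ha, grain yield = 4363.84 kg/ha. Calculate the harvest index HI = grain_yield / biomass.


HI = grain_yield / biomass
   = 4363.84 / 13637
   = 0.32


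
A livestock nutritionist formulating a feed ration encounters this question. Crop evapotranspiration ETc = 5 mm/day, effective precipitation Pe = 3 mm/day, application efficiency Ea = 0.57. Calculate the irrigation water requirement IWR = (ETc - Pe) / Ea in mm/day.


IWR = (ETc - Pe) / Ea
    = (5 - 3) / 0.57
    = 2 / 0.57
    = 3.51 mm/day


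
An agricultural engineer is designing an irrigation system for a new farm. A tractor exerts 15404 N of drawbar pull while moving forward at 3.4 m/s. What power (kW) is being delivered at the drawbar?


P = F * v / 1000
  = 15404 * 3.4 / 1000
  = 52373.60 / 1000
  = 52.37 kW


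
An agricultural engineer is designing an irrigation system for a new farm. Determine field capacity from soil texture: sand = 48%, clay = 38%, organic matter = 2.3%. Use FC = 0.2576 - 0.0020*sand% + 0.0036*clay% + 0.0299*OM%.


FC = 0.2576 - 0.0020*48 + 0.0036*38 + 0.0299*2.3
   = 0.2576 - 0.0960 + 0.1368 + 0.0688
   = 0.3672


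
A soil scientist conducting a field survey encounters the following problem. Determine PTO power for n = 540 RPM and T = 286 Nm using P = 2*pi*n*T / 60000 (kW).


P = 2*pi*n*T / 60000
  = 2*pi * 540 * 286 / 60000
  = 970375.14 / 60000
  = 16.17 kW


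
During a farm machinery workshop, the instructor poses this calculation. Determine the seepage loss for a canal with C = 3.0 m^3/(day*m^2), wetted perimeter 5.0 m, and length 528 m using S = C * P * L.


S = C * P * L
  = 3.0 * 5.0 * 528
  = 7920 m^3/day


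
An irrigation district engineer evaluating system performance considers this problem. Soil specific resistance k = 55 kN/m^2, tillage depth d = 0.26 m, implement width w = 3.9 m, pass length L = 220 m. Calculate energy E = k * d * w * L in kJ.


E = k * d * w * L
  = 55 * 0.26 * 3.9 * 220
  = 12269.40 kJ


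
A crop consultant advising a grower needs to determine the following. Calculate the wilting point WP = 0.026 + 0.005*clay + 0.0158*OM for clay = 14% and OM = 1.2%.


WP = 0.026 + 0.005*14 + 0.0158*1.2
   = 0.026 + 0.0700 + 0.0190
   = 0.1150


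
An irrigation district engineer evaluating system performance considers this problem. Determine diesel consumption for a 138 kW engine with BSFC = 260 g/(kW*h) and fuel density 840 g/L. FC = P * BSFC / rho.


FC = P * BSFC / rho_fuel
   = 138 * 260 / 840
   = 35880 / 840
   = 42.71 L/h


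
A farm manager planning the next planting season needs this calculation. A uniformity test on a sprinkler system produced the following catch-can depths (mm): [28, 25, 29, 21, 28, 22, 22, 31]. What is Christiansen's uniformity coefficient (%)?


xbar = 206 / 8 = 25.750
sum|xi - xbar| = 26
CU = 100 * (1 - 26 / (8 * 25.750))
   = 100 * (1 - 0.1262)
   = 87.38%


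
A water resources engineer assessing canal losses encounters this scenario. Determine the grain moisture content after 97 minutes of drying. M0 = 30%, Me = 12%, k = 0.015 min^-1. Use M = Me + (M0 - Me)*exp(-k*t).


M = Me + (M0 - Me) * e^(-k*t)
  = 12 + (30 - 12) * e^(-0.015*97)
  = 12 + 18 * e^(-1.455)
  = 12 + 18 * 0.23340
  = 12 + 4.2012
  = 16.20%
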